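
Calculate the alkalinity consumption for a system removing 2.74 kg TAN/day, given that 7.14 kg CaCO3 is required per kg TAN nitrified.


Alkalinity factor: 7.14 kg CaCO3 consumed per kg TAN nitrified
alk = 2.74 kg TAN * 7.14 = 19.5636 kg CaCO3/day

19.5636 kg CaCO3/day


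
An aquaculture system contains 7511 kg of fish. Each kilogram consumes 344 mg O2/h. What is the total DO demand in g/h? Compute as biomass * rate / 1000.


Total O2 consumption (mg/h) = 7511 kg * 344 mg/(kg*h) = 2583784 mg/h
Convert to g/h: 2583784 / 1000 = 2583.784 g/h

2583.784 g/h


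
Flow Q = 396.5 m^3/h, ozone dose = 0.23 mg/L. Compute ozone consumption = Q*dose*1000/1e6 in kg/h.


O3 demand (mg/h) = Q * dose * 1000 = 396.5 * 0.23 * 1000 = 91195 mg/h
Convert mg to kg: 91195 / 1e6 = 0.091195 kg/h

0.091195 kg/h


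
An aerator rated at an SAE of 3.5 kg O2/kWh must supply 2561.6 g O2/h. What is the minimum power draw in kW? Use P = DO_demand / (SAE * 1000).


SAE in g O2/kWh = 3.5 * 1000 = 3500 g/kWh
P = DO_demand / SAE_g = 2561.6 / 3500 = 0.731886 kW

0.731886 kW


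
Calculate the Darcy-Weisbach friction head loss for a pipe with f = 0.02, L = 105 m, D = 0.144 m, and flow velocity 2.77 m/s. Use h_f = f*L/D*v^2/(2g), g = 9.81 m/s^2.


v^2 = 2.77^2 = 7.6729 m^2/s^2
L/D = 105/0.144 = 729.16667
h_f = f*(L/D)*v^2/(2g) = 0.02 * 729.16667 * 7.6729 / 19.62 = 5.70318 m

5.70318 m


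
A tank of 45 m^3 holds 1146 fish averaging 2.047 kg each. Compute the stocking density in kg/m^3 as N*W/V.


Total biomass = 1146 fish * 2.047 kg = 2345.862 kg
Density = total biomass / volume = 2345.862 / 45 = 52.1303 kg/m^3

52.1303 kg/m^3


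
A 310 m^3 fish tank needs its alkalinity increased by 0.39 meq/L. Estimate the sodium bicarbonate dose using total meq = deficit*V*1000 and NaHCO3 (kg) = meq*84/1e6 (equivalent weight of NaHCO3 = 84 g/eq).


Tank volume in L = 310 m^3 * 1000 = 310000 L
Total meq required = 0.39 meq/L * 310000 L = 120900 meq
NaHCO3 mass = 120900 meq * 84 mg/meq / 1e6 = 10.1556 kg

10.1556 kg


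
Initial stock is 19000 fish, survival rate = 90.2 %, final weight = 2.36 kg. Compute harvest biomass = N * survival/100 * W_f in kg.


Survivors = 19000 * 90.2/100 = 17138 fish
Harvest biomass = survivors * W_f = 17138 * 2.36 = 40445.68 kg

40445.68 kg


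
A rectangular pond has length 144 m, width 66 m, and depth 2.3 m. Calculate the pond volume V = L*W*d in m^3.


Base area = L * W = 144 * 66 = 9504 m^2
Volume = area * depth = 9504 * 2.3 = 21859.2 m^3

21859.2 m^3


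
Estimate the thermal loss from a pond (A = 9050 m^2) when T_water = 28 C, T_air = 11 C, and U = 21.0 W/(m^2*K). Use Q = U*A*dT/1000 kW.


Temperature difference dT = 28 - 11 = 17 K
Heat loss (W) = U * A * dT = 21.0 * 9050 * 17 = 3230850 W
Convert to kW: 3230850 / 1000 = 3230.85 kW

3230.85 kW


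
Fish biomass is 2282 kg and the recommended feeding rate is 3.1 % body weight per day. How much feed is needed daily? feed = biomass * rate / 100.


Feeding rate fraction = 3.1% / 100 = 0.031
Daily feed = 2282 kg * 0.031 = 70.742 kg/day

70.742 kg/day


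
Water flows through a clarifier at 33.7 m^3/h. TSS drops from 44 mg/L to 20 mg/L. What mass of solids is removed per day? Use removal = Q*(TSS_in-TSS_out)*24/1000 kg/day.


Concentration drop: TSS_in - TSS_out = 44 - 20 = 24 mg/L
Hourly solids removed = Q * dTSS = 33.7 m^3/h * 24 mg/L = 808.8 g/h  (m^3/h * mg/L = g/h)
Daily solids removed = 808.8 * 24 = 19411.2 g/day
Convert g to kg: 19411.2 / 1000 = 19.4112 kg/day

19.4112 kg/day


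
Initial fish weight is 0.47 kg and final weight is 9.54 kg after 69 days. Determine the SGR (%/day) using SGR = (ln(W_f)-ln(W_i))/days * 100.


ln(W_f) = ln(9.54) = 2.2554935
ln(W_i) = ln(0.47) = -0.75502258
ln(W_f) - ln(W_i) = 2.2554935 - -0.75502258 = 3.0105161
SGR = 3.0105161 / 69 * 100 = 4.36307 %/day

4.36307 %/day


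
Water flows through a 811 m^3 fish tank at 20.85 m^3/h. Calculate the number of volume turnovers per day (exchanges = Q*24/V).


Daily flow volume = 20.85 m^3/h * 24 h = 500.4 m^3/day
Exchanges = daily flow / tank volume = 500.4 / 811 = 0.617016 exchanges/day

0.617016 exchanges/day


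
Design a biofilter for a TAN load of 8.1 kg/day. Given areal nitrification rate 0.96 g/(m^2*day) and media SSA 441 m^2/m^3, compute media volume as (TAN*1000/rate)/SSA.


A = 8.1*1000 / 0.96 = 8437.5 m^2
V = 8437.5 / 441 = 19.1327

19.1327 m^3


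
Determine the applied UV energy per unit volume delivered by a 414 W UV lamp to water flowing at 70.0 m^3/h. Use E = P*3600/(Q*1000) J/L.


Energy delivered per hour = 414 W * 3600 s = 1490400 J/h
Volume treated per hour = 70.0 m^3/h * 1000 = 70000 L/h
dose = 1490400 / 70000 = 21.2914 J/L

21.2914 J/L


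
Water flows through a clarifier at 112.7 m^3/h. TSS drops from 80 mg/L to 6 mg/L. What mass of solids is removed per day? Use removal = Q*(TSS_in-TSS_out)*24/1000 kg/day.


Concentration drop: TSS_in - TSS_out = 80 - 6 = 74 mg/L
Hourly solids removed = Q * dTSS = 112.7 m^3/h * 74 mg/L = 8339.8 g/h  (m^3/h * mg/L = g/h)
Daily solids removed = 8339.8 * 24 = 200155.2 g/day
Convert g to kg: 200155.2 / 1000 = 200.1552 kg/day

200.1552 kg/day


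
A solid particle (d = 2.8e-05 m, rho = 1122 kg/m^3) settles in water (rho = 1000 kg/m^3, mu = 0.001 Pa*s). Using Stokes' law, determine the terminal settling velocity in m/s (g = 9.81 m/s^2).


Density difference: rho_p - rho_f = 1122 - 1000 = 122 kg/m^3
d^2 = (2.8e-05)^2 = 7.84e-10 m^2
Numerator = (rho_p - rho_f) * g * d^2 = 122 * 9.81 * 7.84e-10 = 9.3830688e-07
Denominator = 18 * mu = 18 * 0.001 = 0.018
v_s = 9.3830688e-07 / 0.018 = 5.21282e-05 m/s
Check: Re = rho_f * v_s * d / mu = 1000 * 5.21282e-05 * 2.8e-05 / 0.001 = 0.00146 < 1, so Stokes' law applies.

5.21282e-05 m/s


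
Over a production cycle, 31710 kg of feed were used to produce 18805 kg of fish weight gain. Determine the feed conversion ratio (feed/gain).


FCR = feed consumed / weight gained
FCR = 31710 kg / 18805 kg = 1.68625

1.68625


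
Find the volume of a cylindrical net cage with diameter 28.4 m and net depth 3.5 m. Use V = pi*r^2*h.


r = d/2 = 28.4/2 = 14.2 m
Base area = pi*r^2 = pi*14.2^2 = 633.47074 m^2
Volume = 633.47074 * 3.5 = 2217.15 m^3

2217.15 m^3


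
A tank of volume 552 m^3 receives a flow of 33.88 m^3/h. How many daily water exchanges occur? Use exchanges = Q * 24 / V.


Daily flow volume = 33.88 m^3/h * 24 h = 813.12 m^3/day
Exchanges = daily flow / tank volume = 813.12 / 552 = 1.47304 exchanges/day

1.47304 exchanges/day


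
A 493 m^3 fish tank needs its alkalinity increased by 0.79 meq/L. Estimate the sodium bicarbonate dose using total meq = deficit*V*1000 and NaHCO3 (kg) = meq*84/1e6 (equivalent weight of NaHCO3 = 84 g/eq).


Tank volume in L = 493 m^3 * 1000 = 493000 L
Total meq required = 0.79 meq/L * 493000 L = 389470 meq
NaHCO3 mass = 389470 meq * 84 mg/meq / 1e6 = 32.7155 kg

32.7155 kg


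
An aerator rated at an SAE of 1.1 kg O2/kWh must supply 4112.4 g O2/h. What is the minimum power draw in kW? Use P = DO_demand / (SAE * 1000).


SAE in g O2/kWh = 1.1 * 1000 = 1100 g/kWh
P = DO_demand / SAE_g = 4112.4 / 1100 = 3.73855 kW

3.73855 kW


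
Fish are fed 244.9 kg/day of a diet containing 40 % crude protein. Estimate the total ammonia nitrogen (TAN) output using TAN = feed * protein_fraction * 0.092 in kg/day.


Protein in feed = 244.9 * 40/100 = 97.96 kg/day
TAN = protein * 0.092 = 97.96 * 0.092 = 9.01232 kg/day

9.01232 kg/day


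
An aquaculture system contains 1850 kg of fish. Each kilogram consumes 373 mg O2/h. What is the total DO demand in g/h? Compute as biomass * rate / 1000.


Total O2 consumption (mg/h) = 1850 kg * 373 mg/(kg*h) = 690050 mg/h
Convert to g/h: 690050 / 1000 = 690.05 g/h

690.05 g/h


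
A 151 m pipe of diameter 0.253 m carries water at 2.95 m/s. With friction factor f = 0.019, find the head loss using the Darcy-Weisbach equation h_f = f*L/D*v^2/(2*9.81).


v^2 = 2.95^2 = 8.7025 m^2/s^2
L/D = 151/0.253 = 596.83794
h_f = f*(L/D)*v^2/(2g) = 0.019 * 596.83794 * 8.7025 / 19.62 = 5.02985 m

5.02985 m


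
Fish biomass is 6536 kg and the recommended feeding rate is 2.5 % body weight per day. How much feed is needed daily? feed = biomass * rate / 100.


Feeding rate fraction = 2.5% / 100 = 0.025
Daily feed = 6536 kg * 0.025 = 163.4 kg/day

163.4 kg/day


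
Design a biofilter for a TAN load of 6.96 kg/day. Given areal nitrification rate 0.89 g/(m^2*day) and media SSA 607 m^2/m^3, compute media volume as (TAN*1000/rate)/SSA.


A = 6.96*1000 / 0.89 = 7820.2247 m^2
V = 7820.2247 / 607 = 12.8834

12.8834 m^3


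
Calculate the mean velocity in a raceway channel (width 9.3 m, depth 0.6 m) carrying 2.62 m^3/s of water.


Cross-sectional area = W * d = 9.3 * 0.6 = 5.58 m^2
Velocity = Q / A = 2.62 / 5.58 = 0.469534 m/s

0.469534 m/s


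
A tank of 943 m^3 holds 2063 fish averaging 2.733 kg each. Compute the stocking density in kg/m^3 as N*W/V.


Total biomass = 2063 fish * 2.733 kg = 5638.179 kg
Density = total biomass / volume = 5638.179 / 943 = 5.97898 kg/m^3

5.97898 kg/m^3


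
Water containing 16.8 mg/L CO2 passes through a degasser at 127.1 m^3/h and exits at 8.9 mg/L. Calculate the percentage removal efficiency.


CO2_out / CO2_in = 8.9 / 16.8 = 0.5297619
Fraction remaining = 0.5297619
efficiency = (1 - 0.5297619) * 100 = 47.0238 %

47.0238 %


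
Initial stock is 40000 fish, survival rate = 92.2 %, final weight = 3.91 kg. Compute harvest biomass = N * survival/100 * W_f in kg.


Survivors = 40000 * 92.2/100 = 36880 fish
Harvest biomass = survivors * W_f = 36880 * 3.91 = 144200.8 kg

144200.8 kg


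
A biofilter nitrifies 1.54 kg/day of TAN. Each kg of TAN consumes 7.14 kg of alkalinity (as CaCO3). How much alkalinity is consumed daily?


Alkalinity factor: 7.14 kg CaCO3 consumed per kg TAN nitrified
alk = 1.54 kg TAN * 7.14 = 10.9956 kg CaCO3/day

10.9956 kg CaCO3/day


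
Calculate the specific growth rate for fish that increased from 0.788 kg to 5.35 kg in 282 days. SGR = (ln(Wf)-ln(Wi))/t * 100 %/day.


ln(W_f) = ln(5.35) = 1.6770966
ln(W_i) = ln(0.788) = -0.23825719
ln(W_f) - ln(W_i) = 1.6770966 - -0.23825719 = 1.9153538
SGR = 1.9153538 / 282 * 100 = 0.679203 %/day

0.679203 %/day


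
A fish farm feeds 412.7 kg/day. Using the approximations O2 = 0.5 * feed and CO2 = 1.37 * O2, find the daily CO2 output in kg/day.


O2 = 412.7 * 0.5 = 206.35
CO2 = 206.35 * 1.37 = 282.6995

282.6995 kg/day


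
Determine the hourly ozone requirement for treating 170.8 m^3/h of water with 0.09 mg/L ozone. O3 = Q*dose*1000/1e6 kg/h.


O3 demand (mg/h) = Q * dose * 1000 = 170.8 * 0.09 * 1000 = 15372 mg/h
Convert mg to kg: 15372 / 1e6 = 0.015372 kg/h

0.015372 kg/h


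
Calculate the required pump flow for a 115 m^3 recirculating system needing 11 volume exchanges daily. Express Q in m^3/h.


Daily recirculation volume = 115 m^3 * 11 = 1265 m^3/day
Flow rate Q = daily volume / 24 h = 1265 / 24 = 52.7083 m^3/h

52.7083 m^3/h


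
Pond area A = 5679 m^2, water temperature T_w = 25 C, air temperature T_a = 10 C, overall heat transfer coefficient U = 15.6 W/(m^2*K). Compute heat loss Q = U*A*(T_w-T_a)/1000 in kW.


Temperature difference dT = 25 - 10 = 15 K
Heat loss (W) = U * A * dT = 15.6 * 5679 * 15 = 1328886 W
Convert to kW: 1328886 / 1000 = 1328.886 kW

1328.886 kW


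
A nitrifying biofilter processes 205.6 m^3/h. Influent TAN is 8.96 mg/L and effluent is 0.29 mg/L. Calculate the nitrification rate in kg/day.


Concentration drop: TAN_in - TAN_out = 8.96 - 0.29 = 8.67 mg/L
Hourly TAN removed = Q * dTAN = 205.6 m^3/h * 8.67 mg/L = 1782.552 g/h  (m^3/h * mg/L = g/h)
Daily TAN removed = 1782.552 * 24 = 42781.248 g/day
Convert to kg/day: 42781.248 / 1000 = 42.781248 kg/day

42.781248 kg/day


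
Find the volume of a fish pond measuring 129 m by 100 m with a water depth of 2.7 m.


Base area = L * W = 129 * 100 = 12900 m^2
Volume = area * depth = 12900 * 2.7 = 34830 m^3

34830 m^3


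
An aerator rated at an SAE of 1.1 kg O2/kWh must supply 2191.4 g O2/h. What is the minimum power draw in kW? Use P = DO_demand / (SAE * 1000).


SAE in g O2/kWh = 1.1 * 1000 = 1100 g/kWh
P = DO_demand / SAE_g = 2191.4 / 1100 = 1.99218 kW

1.99218 kW


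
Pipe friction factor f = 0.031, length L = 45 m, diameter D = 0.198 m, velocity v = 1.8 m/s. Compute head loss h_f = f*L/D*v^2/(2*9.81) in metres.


v^2 = 1.8^2 = 3.24 m^2/s^2
L/D = 45/0.198 = 227.27273
h_f = f*(L/D)*v^2/(2g) = 0.031 * 227.27273 * 3.24 / 19.62 = 1.16347 m

1.16347 m


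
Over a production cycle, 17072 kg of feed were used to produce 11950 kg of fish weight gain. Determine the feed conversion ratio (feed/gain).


FCR = feed consumed / weight gained
FCR = 17072 kg / 11950 kg = 1.42862

1.42862


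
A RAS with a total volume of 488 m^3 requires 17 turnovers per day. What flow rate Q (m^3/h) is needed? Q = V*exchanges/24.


Daily recirculation volume = 488 m^3 * 17 = 8296 m^3/day
Flow rate Q = daily volume / 24 h = 8296 / 24 = 345.667 m^3/h

345.667 m^3/h


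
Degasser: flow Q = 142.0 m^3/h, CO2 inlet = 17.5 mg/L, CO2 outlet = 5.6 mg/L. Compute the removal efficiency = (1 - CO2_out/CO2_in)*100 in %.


CO2_out / CO2_in = 5.6 / 17.5 = 0.32
Fraction remaining = 0.32
efficiency = (1 - 0.32) * 100 = 68 %

68 %


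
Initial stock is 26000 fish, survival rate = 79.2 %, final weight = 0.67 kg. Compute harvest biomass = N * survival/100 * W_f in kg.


Survivors = 26000 * 79.2/100 = 20592 fish
Harvest biomass = survivors * W_f = 20592 * 0.67 = 13796.64 kg

13796.64 kg


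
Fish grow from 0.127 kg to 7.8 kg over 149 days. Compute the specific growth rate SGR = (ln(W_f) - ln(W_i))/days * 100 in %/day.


ln(W_f) = ln(7.8) = 2.0541237
ln(W_i) = ln(0.127) = -2.0635682
ln(W_f) - ln(W_i) = 2.0541237 - -2.0635682 = 4.1176919
SGR = 4.1176919 / 149 * 100 = 2.76355 %/day

2.76355 %/day


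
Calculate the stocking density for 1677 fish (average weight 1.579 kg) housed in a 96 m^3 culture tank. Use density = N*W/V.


Total biomass = 1677 fish * 1.579 kg = 2647.983 kg
Density = total biomass / volume = 2647.983 / 96 = 27.5832 kg/m^3

27.5832 kg/m^3


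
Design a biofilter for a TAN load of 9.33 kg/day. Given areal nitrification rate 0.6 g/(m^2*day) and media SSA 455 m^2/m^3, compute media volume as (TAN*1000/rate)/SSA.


A = 9.33*1000 / 0.6 = 15550 m^2
V = 15550 / 455 = 34.1758

34.1758 m^3


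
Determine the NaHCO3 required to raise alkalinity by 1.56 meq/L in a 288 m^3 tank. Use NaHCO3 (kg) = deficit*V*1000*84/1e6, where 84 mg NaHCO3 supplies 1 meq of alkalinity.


Tank volume in L = 288 m^3 * 1000 = 288000 L
Total meq required = 1.56 meq/L * 288000 L = 449280 meq
NaHCO3 mass = 449280 meq * 84 mg/meq / 1e6 = 37.7395 kg

37.7395 kg


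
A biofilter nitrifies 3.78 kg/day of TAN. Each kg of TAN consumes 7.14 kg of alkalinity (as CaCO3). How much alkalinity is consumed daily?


Alkalinity factor: 7.14 kg CaCO3 consumed per kg TAN nitrified
alk = 3.78 kg TAN * 7.14 = 26.9892 kg CaCO3/day

26.9892 kg CaCO3/day


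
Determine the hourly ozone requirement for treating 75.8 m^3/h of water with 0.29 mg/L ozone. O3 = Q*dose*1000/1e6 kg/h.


O3 demand (mg/h) = Q * dose * 1000 = 75.8 * 0.29 * 1000 = 21982 mg/h
Convert mg to kg: 21982 / 1e6 = 0.021982 kg/h

0.021982 kg/h


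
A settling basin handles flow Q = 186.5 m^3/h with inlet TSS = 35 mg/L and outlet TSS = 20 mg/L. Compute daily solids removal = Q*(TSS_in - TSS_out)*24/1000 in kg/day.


Concentration drop: TSS_in - TSS_out = 35 - 20 = 15 mg/L
Hourly solids removed = Q * dTSS = 186.5 m^3/h * 15 mg/L = 2797.5 g/h  (m^3/h * mg/L = g/h)
Daily solids removed = 2797.5 * 24 = 67140 g/day
Convert g to kg: 67140 / 1000 = 67.14 kg/day

67.14 kg/day


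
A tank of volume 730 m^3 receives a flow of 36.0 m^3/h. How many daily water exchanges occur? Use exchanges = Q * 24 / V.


Daily flow volume = 36.0 m^3/h * 24 h = 864 m^3/day
Exchanges = daily flow / tank volume = 864 / 730 = 1.18356 exchanges/day

1.18356 exchanges/day


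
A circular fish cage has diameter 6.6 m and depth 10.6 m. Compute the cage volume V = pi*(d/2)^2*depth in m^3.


r = d/2 = 6.6/2 = 3.3 m
Base area = pi*r^2 = pi*3.3^2 = 34.211944 m^2
Volume = 34.211944 * 10.6 = 362.647 m^3

362.647 m^3


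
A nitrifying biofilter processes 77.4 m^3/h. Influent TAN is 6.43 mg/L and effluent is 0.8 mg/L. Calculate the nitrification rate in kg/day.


Concentration drop: TAN_in - TAN_out = 6.43 - 0.8 = 5.63 mg/L
Hourly TAN removed = Q * dTAN = 77.4 m^3/h * 5.63 mg/L = 435.762 g/h  (m^3/h * mg/L = g/h)
Daily TAN removed = 435.762 * 24 = 10458.288 g/day
Convert to kg/day: 10458.288 / 1000 = 10.458288 kg/day

10.458288 kg/day


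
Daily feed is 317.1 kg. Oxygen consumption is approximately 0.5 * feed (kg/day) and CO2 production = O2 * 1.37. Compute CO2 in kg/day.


O2 = 317.1 * 0.5 = 158.55
CO2 = 158.55 * 1.37 = 217.2135

217.2135 kg/day


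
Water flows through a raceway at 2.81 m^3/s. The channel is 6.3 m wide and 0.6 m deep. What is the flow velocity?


Cross-sectional area = W * d = 6.3 * 0.6 = 3.78 m^2
Velocity = Q / A = 2.81 / 3.78 = 0.743386 m/s

0.743386 m/s


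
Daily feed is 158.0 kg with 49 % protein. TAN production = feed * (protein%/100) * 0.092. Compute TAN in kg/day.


Protein in feed = 158.0 * 49/100 = 77.42 kg/day
TAN = protein * 0.092 = 77.42 * 0.092 = 7.12264 kg/day

7.12264 kg/day


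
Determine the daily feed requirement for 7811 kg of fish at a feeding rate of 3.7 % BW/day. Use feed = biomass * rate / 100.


Feeding rate fraction = 3.7% / 100 = 0.037
Daily feed = 7811 kg * 0.037 = 289.007 kg/day

289.007 kg/day


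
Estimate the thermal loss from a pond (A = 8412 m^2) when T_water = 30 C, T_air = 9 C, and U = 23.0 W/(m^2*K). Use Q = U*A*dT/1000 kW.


Temperature difference dT = 30 - 9 = 21 K
Heat loss (W) = U * A * dT = 23.0 * 8412 * 21 = 4062996 W
Convert to kW: 4062996 / 1000 = 4062.996 kW

4062.996 kW


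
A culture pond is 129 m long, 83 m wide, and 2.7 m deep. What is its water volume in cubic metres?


Base area = L * W = 129 * 83 = 10707 m^2
Volume = area * depth = 10707 * 2.7 = 28908.9 m^3

28908.9 m^3


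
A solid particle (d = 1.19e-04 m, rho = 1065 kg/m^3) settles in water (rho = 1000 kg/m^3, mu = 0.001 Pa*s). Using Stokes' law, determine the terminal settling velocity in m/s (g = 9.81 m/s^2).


Density difference: rho_p - rho_f = 1065 - 1000 = 65 kg/m^3
d^2 = (1.19e-04)^2 = 1.4161e-08 m^2
Numerator = (rho_p - rho_f) * g * d^2 = 65 * 9.81 * 1.4161e-08 = 9.0297616e-06
Denominator = 18 * mu = 18 * 0.001 = 0.018
v_s = 9.0297616e-06 / 0.018 = 5.01653e-04 m/s
Check: Re = rho_f * v_s * d / mu = 1000 * 5.01653e-04 * 1.19e-04 / 0.001 = 0.0597 < 1, so Stokes' law applies.

5.01653e-04 m/s


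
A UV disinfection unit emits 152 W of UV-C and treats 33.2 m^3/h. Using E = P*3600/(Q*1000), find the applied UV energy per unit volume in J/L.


Energy delivered per hour = 152 W * 3600 s = 547200 J/h
Volume treated per hour = 33.2 m^3/h * 1000 = 33200 L/h
dose = 547200 / 33200 = 16.4819 J/L

16.4819 J/L


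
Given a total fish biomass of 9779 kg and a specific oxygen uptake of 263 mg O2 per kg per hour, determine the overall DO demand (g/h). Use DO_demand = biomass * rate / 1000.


Total O2 consumption (mg/h) = 9779 kg * 263 mg/(kg*h) = 2571877 mg/h
Convert to g/h: 2571877 / 1000 = 2571.877 g/h

2571.877 g/h


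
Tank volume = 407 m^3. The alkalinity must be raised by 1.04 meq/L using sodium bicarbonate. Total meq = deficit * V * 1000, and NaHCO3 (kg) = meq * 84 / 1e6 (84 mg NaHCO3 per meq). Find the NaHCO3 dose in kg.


Tank volume in L = 407 m^3 * 1000 = 407000 L
Total meq required = 1.04 meq/L * 407000 L = 423280 meq
NaHCO3 mass = 423280 meq * 84 mg/meq / 1e6 = 35.5555 kg

35.5555 kg


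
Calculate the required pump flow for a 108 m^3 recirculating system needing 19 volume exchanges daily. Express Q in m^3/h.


Daily recirculation volume = 108 m^3 * 19 = 2052 m^3/day
Flow rate Q = daily volume / 24 h = 2052 / 24 = 85.5 m^3/h

85.5 m^3/h


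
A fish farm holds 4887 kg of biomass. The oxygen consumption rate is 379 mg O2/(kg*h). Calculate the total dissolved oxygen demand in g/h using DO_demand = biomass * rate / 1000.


Total O2 consumption (mg/h) = 4887 kg * 379 mg/(kg*h) = 1852173 mg/h
Convert to g/h: 1852173 / 1000 = 1852.173 g/h

1852.173 g/h


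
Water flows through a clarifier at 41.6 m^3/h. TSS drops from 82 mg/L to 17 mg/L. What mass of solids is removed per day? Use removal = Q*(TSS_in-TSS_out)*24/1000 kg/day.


Concentration drop: TSS_in - TSS_out = 82 - 17 = 65 mg/L
Hourly solids removed = Q * dTSS = 41.6 m^3/h * 65 mg/L = 2704 g/h  (m^3/h * mg/L = g/h)
Daily solids removed = 2704 * 24 = 64896 g/day
Convert g to kg: 64896 / 1000 = 64.896 kg/day

64.896 kg/day


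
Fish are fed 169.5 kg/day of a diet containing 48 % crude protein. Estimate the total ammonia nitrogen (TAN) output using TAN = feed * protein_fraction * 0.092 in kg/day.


Protein in feed = 169.5 * 48/100 = 81.36 kg/day
TAN = protein * 0.092 = 81.36 * 0.092 = 7.48512 kg/day

7.48512 kg/day


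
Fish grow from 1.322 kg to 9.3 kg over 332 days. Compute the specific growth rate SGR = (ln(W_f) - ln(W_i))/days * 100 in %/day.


ln(W_f) = ln(9.3) = 2.2300144
ln(W_i) = ln(1.322) = 0.27914574
ln(W_f) - ln(W_i) = 2.2300144 - 0.27914574 = 1.9508687
SGR = 1.9508687 / 332 * 100 = 0.587611 %/day

0.587611 %/day


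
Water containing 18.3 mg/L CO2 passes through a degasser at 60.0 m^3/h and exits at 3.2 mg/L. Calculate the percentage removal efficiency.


CO2_out / CO2_in = 3.2 / 18.3 = 0.17486339
Fraction remaining = 0.17486339
efficiency = (1 - 0.17486339) * 100 = 82.5137 %

82.5137 %


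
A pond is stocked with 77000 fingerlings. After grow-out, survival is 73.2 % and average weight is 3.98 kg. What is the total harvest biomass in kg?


Survivors = 77000 * 73.2/100 = 56364 fish
Harvest biomass = survivors * W_f = 56364 * 3.98 = 224328.72 kg

224328.72 kg


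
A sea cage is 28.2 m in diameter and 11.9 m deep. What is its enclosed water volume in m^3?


r = d/2 = 28.2/2 = 14.1 m
Base area = pi*r^2 = pi*14.1^2 = 624.58004 m^2
Volume = 624.58004 * 11.9 = 7432.5 m^3

7432.5 m^3


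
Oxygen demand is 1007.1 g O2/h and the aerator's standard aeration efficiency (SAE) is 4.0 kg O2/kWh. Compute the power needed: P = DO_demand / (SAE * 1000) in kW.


SAE in g O2/kWh = 4.0 * 1000 = 4000 g/kWh
P = DO_demand / SAE_g = 1007.1 / 4000 = 0.251775 kW

0.251775 kW


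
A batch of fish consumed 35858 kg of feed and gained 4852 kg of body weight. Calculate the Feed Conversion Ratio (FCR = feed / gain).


FCR = feed consumed / weight gained
FCR = 35858 kg / 4852 kg = 7.39035

7.39035


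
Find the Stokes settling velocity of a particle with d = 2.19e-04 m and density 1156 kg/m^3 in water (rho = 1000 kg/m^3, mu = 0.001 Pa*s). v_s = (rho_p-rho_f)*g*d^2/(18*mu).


Density difference: rho_p - rho_f = 1156 - 1000 = 156 kg/m^3
d^2 = (2.19e-04)^2 = 4.7961e-08 m^2
Numerator = (rho_p - rho_f) * g * d^2 = 156 * 9.81 * 4.7961e-08 = 7.3397596e-05
Denominator = 18 * mu = 18 * 0.001 = 0.018
v_s = 7.3397596e-05 / 0.018 = 0.00407764 m/s
Check: Re = rho_f * v_s * d / mu = 1000 * 0.00407764 * 2.19e-04 / 0.001 = 0.893 < 1, so Stokes' law applies.

0.00407764 m/s


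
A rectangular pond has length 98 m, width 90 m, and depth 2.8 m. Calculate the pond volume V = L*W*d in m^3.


Base area = L * W = 98 * 90 = 8820 m^2
Volume = area * depth = 8820 * 2.8 = 24696 m^3

24696 m^3


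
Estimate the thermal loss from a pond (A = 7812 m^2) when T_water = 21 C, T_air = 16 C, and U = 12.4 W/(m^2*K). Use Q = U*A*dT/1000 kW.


Temperature difference dT = 21 - 16 = 5 K
Heat loss (W) = U * A * dT = 12.4 * 7812 * 5 = 484344 W
Convert to kW: 484344 / 1000 = 484.344 kW

484.344 kW


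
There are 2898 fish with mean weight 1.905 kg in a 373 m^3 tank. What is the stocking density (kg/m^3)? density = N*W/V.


Total biomass = 2898 fish * 1.905 kg = 5520.69 kg
Density = total biomass / volume = 5520.69 / 373 = 14.8008 kg/m^3

14.8008 kg/m^3


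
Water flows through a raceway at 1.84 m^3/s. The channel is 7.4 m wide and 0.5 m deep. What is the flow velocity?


Cross-sectional area = W * d = 7.4 * 0.5 = 3.7 m^2
Velocity = Q / A = 1.84 / 3.7 = 0.497297 m/s

0.497297 m/s


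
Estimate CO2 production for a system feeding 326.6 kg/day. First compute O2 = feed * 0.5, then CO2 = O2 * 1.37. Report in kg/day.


O2 = 326.6 * 0.5 = 163.3
CO2 = 163.3 * 1.37 = 223.721

223.721 kg/day


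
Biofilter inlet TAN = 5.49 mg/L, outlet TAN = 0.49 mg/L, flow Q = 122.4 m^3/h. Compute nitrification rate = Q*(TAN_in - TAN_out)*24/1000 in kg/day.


Concentration drop: TAN_in - TAN_out = 5.49 - 0.49 = 5 mg/L
Hourly TAN removed = Q * dTAN = 122.4 m^3/h * 5 mg/L = 612 g/h  (m^3/h * mg/L = g/h)
Daily TAN removed = 612 * 24 = 14688 g/day
Convert to kg/day: 14688 / 1000 = 14.688 kg/day

14.688 kg/day


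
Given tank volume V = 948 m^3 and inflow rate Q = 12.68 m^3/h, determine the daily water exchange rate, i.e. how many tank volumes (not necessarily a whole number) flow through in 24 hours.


Daily flow volume = 12.68 m^3/h * 24 h = 304.32 m^3/day
Exchanges = daily flow / tank volume = 304.32 / 948 = 0.321013 exchanges/day

0.321013 exchanges/day


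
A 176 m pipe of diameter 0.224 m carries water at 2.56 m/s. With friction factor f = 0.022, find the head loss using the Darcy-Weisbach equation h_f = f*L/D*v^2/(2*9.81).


v^2 = 2.56^2 = 6.5536 m^2/s^2
L/D = 176/0.224 = 785.71429
h_f = f*(L/D)*v^2/(2g) = 0.022 * 785.71429 * 6.5536 / 19.62 = 5.77389 m

5.77389 m


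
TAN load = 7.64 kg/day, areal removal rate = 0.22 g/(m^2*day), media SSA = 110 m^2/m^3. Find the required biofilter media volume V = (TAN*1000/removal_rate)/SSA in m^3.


A = 7.64*1000 / 0.22 = 34727.273 m^2
V = 34727.273 / 110 = 315.702

315.702 m^3


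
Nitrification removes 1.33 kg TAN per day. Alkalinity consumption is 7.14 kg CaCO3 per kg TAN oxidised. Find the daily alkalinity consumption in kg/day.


Alkalinity factor: 7.14 kg CaCO3 consumed per kg TAN nitrified
alk = 1.33 kg TAN * 7.14 = 9.4962 kg CaCO3/day

9.4962 kg CaCO3/day


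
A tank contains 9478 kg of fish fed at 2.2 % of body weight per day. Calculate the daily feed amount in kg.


Feeding rate fraction = 2.2% / 100 = 0.022
Daily feed = 9478 kg * 0.022 = 208.516 kg/day

208.516 kg/day


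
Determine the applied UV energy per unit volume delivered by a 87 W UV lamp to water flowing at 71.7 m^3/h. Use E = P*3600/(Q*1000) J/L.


Energy delivered per hour = 87 W * 3600 s = 313200 J/h
Volume treated per hour = 71.7 m^3/h * 1000 = 71700 L/h
dose = 313200 / 71700 = 4.3682 J/L

4.3682 J/L


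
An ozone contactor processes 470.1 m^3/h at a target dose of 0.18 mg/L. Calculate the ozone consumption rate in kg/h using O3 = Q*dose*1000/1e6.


O3 demand (mg/h) = Q * dose * 1000 = 470.1 * 0.18 * 1000 = 84618 mg/h
Convert mg to kg: 84618 / 1e6 = 0.084618 kg/h

0.084618 kg/h


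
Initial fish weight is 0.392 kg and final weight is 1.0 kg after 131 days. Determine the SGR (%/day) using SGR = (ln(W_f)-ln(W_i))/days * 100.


ln(W_f) = ln(1.0) = 0
ln(W_i) = ln(0.392) = -0.93649344
ln(W_f) - ln(W_i) = 0 - -0.93649344 = 0.93649344
SGR = 0.93649344 / 131 * 100 = 0.71488 %/day

0.71488 %/day


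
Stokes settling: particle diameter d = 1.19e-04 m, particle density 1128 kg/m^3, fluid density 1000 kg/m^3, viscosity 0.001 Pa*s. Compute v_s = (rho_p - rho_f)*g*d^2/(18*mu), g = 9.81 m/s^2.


Density difference: rho_p - rho_f = 1128 - 1000 = 128 kg/m^3
d^2 = (1.19e-04)^2 = 1.4161e-08 m^2
Numerator = (rho_p - rho_f) * g * d^2 = 128 * 9.81 * 1.4161e-08 = 1.7781684e-05
Denominator = 18 * mu = 18 * 0.001 = 0.018
v_s = 1.7781684e-05 / 0.018 = 9.87871e-04 m/s
Check: Re = rho_f * v_s * d / mu = 1000 * 9.87871e-04 * 1.19e-04 / 0.001 = 0.118 < 1, so Stokes' law applies.

9.87871e-04 m/s


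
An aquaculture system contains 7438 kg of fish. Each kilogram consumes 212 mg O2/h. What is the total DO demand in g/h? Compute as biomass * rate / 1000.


Total O2 consumption (mg/h) = 7438 kg * 212 mg/(kg*h) = 1576856 mg/h
Convert to g/h: 1576856 / 1000 = 1576.856 g/h

1576.856 g/h


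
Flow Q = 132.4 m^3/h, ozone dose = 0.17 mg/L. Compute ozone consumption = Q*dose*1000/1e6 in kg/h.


O3 demand (mg/h) = Q * dose * 1000 = 132.4 * 0.17 * 1000 = 22508 mg/h
Convert mg to kg: 22508 / 1e6 = 0.022508 kg/h

0.022508 kg/h


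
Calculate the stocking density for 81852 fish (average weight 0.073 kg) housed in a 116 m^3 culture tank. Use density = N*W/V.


Total biomass = 81852 fish * 0.073 kg = 5975.196 kg
Density = total biomass / volume = 5975.196 / 116 = 51.5103 kg/m^3

51.5103 kg/m^3


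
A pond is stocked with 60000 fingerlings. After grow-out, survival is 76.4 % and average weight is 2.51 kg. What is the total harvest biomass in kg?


Survivors = 60000 * 76.4/100 = 45840 fish
Harvest biomass = survivors * W_f = 45840 * 2.51 = 115058.4 kg

115058.4 kg


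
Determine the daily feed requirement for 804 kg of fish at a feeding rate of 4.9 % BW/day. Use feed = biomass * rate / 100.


Feeding rate fraction = 4.9% / 100 = 0.049
Daily feed = 804 kg * 0.049 = 39.396 kg/day

39.396 kg/day


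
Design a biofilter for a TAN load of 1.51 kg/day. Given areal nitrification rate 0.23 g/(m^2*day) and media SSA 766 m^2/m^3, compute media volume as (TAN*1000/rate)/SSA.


A = 1.51*1000 / 0.23 = 6565.2174 m^2
V = 6565.2174 / 766 = 8.57078

8.57078 m^3


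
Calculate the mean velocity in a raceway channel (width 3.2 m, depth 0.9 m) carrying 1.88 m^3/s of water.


Cross-sectional area = W * d = 3.2 * 0.9 = 2.88 m^2
Velocity = Q / A = 1.88 / 2.88 = 0.652778 m/s

0.652778 m/s


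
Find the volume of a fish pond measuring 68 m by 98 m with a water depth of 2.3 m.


Base area = L * W = 68 * 98 = 6664 m^2
Volume = area * depth = 6664 * 2.3 = 15327.2 m^3

15327.2 m^3


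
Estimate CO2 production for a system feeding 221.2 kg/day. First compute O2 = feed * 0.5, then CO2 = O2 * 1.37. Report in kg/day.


O2 = 221.2 * 0.5 = 110.6
CO2 = 110.6 * 1.37 = 151.522

151.522 kg/day


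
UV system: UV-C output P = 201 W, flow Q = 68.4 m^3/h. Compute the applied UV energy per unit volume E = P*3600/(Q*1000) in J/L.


Energy delivered per hour = 201 W * 3600 s = 723600 J/h
Volume treated per hour = 68.4 m^3/h * 1000 = 68400 L/h
dose = 723600 / 68400 = 10.5789 J/L

10.5789 J/L


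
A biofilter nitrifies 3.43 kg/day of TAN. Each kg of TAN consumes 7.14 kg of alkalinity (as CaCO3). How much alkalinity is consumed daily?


Alkalinity factor: 7.14 kg CaCO3 consumed per kg TAN nitrified
alk = 3.43 kg TAN * 7.14 = 24.4902 kg CaCO3/day

24.4902 kg CaCO3/day


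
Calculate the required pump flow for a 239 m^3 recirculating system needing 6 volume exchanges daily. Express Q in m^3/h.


Daily recirculation volume = 239 m^3 * 6 = 1434 m^3/day
Flow rate Q = daily volume / 24 h = 1434 / 24 = 59.75 m^3/h

59.75 m^3/h


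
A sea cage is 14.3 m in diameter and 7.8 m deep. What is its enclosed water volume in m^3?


r = d/2 = 14.3/2 = 7.15 m
Base area = pi*r^2 = pi*7.15^2 = 160.60607 m^2
Volume = 160.60607 * 7.8 = 1252.73 m^3

1252.73 m^3


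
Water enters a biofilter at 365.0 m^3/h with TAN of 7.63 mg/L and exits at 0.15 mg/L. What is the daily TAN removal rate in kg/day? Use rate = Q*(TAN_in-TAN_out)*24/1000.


Concentration drop: TAN_in - TAN_out = 7.63 - 0.15 = 7.48 mg/L
Hourly TAN removed = Q * dTAN = 365.0 m^3/h * 7.48 mg/L = 2730.2 g/h  (m^3/h * mg/L = g/h)
Daily TAN removed = 2730.2 * 24 = 65524.8 g/day
Convert to kg/day: 65524.8 / 1000 = 65.5248 kg/day

65.5248 kg/day


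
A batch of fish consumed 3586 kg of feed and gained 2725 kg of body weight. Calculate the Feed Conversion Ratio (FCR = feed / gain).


FCR = feed consumed / weight gained
FCR = 3586 kg / 2725 kg = 1.31596

1.31596


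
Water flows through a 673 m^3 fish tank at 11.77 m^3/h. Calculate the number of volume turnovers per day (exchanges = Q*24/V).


Daily flow volume = 11.77 m^3/h * 24 h = 282.48 m^3/day
Exchanges = daily flow / tank volume = 282.48 / 673 = 0.419733 exchanges/day

0.419733 exchanges/day


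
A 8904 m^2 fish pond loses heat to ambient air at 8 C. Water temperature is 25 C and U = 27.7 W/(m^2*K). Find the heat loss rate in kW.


Temperature difference dT = 25 - 8 = 17 K
Heat loss (W) = U * A * dT = 27.7 * 8904 * 17 = 4192893.6 W
Convert to kW: 4192893.6 / 1000 = 4192.8936 kW

4192.8936 kW


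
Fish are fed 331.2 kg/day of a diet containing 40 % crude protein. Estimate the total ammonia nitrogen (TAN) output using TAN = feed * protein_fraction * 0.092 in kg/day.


Protein in feed = 331.2 * 40/100 = 132.48 kg/day
TAN = protein * 0.092 = 132.48 * 0.092 = 12.18816 kg/day

12.18816 kg/day


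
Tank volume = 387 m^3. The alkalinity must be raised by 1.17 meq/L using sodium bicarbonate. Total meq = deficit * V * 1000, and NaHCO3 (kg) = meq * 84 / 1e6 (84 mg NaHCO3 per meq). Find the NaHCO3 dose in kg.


Tank volume in L = 387 m^3 * 1000 = 387000 L
Total meq required = 1.17 meq/L * 387000 L = 452790 meq
NaHCO3 mass = 452790 meq * 84 mg/meq / 1e6 = 38.0344 kg

38.0344 kg


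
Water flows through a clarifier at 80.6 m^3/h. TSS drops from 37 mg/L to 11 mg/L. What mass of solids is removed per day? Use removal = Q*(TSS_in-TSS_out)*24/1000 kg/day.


Concentration drop: TSS_in - TSS_out = 37 - 11 = 26 mg/L
Hourly solids removed = Q * dTSS = 80.6 m^3/h * 26 mg/L = 2095.6 g/h  (m^3/h * mg/L = g/h)
Daily solids removed = 2095.6 * 24 = 50294.4 g/day
Convert g to kg: 50294.4 / 1000 = 50.2944 kg/day

50.2944 kg/day


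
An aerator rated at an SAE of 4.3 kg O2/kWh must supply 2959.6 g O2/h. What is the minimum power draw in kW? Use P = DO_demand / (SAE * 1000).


SAE in g O2/kWh = 4.3 * 1000 = 4300 g/kWh
P = DO_demand / SAE_g = 2959.6 / 4300 = 0.688279 kW

0.688279 kW


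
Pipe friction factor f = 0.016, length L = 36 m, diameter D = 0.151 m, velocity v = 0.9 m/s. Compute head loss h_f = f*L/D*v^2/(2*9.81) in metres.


v^2 = 0.9^2 = 0.81 m^2/s^2
L/D = 36/0.151 = 238.4106
h_f = f*(L/D)*v^2/(2g) = 0.016 * 238.4106 * 0.81 / 19.62 = 0.157482 m

0.157482 m


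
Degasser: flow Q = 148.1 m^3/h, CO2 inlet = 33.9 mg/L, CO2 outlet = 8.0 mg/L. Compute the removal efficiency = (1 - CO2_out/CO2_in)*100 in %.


CO2_out / CO2_in = 8.0 / 33.9 = 0.2359882
Fraction remaining = 0.2359882
efficiency = (1 - 0.2359882) * 100 = 76.4012 %

76.4012 %


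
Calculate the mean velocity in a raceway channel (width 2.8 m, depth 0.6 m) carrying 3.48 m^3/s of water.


Cross-sectional area = W * d = 2.8 * 0.6 = 1.68 m^2
Velocity = Q / A = 3.48 / 1.68 = 2.07143 m/s

2.07143 m/s


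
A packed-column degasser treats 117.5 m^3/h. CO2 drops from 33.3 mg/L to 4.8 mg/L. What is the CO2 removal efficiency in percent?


CO2_out / CO2_in = 4.8 / 33.3 = 0.14414414
Fraction remaining = 0.14414414
efficiency = (1 - 0.14414414) * 100 = 85.5856 %

85.5856 %


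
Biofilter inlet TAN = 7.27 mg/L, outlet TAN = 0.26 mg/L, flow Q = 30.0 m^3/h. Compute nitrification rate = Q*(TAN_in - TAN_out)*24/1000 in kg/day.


Concentration drop: TAN_in - TAN_out = 7.27 - 0.26 = 7.01 mg/L
Hourly TAN removed = Q * dTAN = 30.0 m^3/h * 7.01 mg/L = 210.3 g/h  (m^3/h * mg/L = g/h)
Daily TAN removed = 210.3 * 24 = 5047.2 g/day
Convert to kg/day: 5047.2 / 1000 = 5.0472 kg/day

5.0472 kg/day


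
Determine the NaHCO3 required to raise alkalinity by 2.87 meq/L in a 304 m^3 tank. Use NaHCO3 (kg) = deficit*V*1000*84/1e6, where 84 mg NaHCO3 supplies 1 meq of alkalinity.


Tank volume in L = 304 m^3 * 1000 = 304000 L
Total meq required = 2.87 meq/L * 304000 L = 872480 meq
NaHCO3 mass = 872480 meq * 84 mg/meq / 1e6 = 73.2883 kg

73.2883 kg


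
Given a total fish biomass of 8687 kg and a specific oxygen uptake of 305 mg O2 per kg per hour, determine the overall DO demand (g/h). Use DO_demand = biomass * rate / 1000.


Total O2 consumption (mg/h) = 8687 kg * 305 mg/(kg*h) = 2649535 mg/h
Convert to g/h: 2649535 / 1000 = 2649.535 g/h

2649.535 g/h


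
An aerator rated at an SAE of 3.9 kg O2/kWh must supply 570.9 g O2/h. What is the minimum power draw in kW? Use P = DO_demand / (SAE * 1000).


SAE in g O2/kWh = 3.9 * 1000 = 3900 g/kWh
P = DO_demand / SAE_g = 570.9 / 3900 = 0.146385 kW

0.146385 kW


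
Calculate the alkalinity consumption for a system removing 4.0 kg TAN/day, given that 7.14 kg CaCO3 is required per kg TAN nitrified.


Alkalinity factor: 7.14 kg CaCO3 consumed per kg TAN nitrified
alk = 4.0 kg TAN * 7.14 = 28.56 kg CaCO3/day

28.56 kg CaCO3/day


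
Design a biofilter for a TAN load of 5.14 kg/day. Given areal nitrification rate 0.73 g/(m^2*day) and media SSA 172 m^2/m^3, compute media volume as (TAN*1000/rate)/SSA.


A = 5.14*1000 / 0.73 = 7041.0959 m^2
V = 7041.0959 / 172 = 40.9366

40.9366 m^3


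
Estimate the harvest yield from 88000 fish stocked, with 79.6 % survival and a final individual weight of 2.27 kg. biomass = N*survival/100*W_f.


Survivors = 88000 * 79.6/100 = 70048 fish
Harvest biomass = survivors * W_f = 70048 * 2.27 = 159008.96 kg

159008.96 kg


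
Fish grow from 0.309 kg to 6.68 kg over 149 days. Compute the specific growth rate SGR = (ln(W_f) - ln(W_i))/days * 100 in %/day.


ln(W_f) = ln(6.68) = 1.899118
ln(W_i) = ln(0.309) = -1.174414
ln(W_f) - ln(W_i) = 1.899118 - -1.174414 = 3.073532
SGR = 3.073532 / 149 * 100 = 2.06277 %/day

2.06277 %/day


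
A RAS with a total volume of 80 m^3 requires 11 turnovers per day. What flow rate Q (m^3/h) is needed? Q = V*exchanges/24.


Daily recirculation volume = 80 m^3 * 11 = 880 m^3/day
Flow rate Q = daily volume / 24 h = 880 / 24 = 36.6667 m^3/h

36.6667 m^3/h


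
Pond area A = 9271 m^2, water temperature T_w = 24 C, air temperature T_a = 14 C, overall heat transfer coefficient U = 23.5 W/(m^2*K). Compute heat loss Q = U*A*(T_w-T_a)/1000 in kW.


Temperature difference dT = 24 - 14 = 10 K
Heat loss (W) = U * A * dT = 23.5 * 9271 * 10 = 2178685 W
Convert to kW: 2178685 / 1000 = 2178.685 kW

2178.685 kW


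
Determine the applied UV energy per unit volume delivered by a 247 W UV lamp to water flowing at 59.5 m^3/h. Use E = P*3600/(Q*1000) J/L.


Energy delivered per hour = 247 W * 3600 s = 889200 J/h
Volume treated per hour = 59.5 m^3/h * 1000 = 59500 L/h
dose = 889200 / 59500 = 14.9445 J/L

14.9445 J/L


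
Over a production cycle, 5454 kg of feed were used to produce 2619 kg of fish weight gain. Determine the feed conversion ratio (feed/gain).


FCR = feed consumed / weight gained
FCR = 5454 kg / 2619 kg = 2.08247

2.08247


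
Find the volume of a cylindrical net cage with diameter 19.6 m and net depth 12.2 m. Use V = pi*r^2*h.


r = d/2 = 19.6/2 = 9.8 m
Base area = pi*r^2 = pi*9.8^2 = 301.71856 m^2
Volume = 301.71856 * 12.2 = 3680.97 m^3

3680.97 m^3


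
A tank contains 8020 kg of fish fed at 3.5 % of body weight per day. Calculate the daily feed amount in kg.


Feeding rate fraction = 3.5% / 100 = 0.035
Daily feed = 8020 kg * 0.035 = 280.7 kg/day

280.7 kg/day


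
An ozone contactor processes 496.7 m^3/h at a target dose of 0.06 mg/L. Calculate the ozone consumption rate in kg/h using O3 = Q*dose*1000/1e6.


O3 demand (mg/h) = Q * dose * 1000 = 496.7 * 0.06 * 1000 = 29802 mg/h
Convert mg to kg: 29802 / 1e6 = 0.029802 kg/h

0.029802 kg/h


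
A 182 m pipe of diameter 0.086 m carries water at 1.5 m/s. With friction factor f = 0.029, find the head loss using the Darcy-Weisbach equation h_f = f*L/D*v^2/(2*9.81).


v^2 = 1.5^2 = 2.25 m^2/s^2
L/D = 182/0.086 = 2116.2791
h_f = f*(L/D)*v^2/(2g) = 0.029 * 2116.2791 * 2.25 / 19.62 = 7.03808 m

7.03808 m


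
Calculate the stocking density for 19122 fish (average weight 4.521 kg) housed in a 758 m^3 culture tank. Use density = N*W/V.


Total biomass = 19122 fish * 4.521 kg = 86450.562 kg
Density = total biomass / volume = 86450.562 / 758 = 114.051 kg/m^3

114.051 kg/m^3
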